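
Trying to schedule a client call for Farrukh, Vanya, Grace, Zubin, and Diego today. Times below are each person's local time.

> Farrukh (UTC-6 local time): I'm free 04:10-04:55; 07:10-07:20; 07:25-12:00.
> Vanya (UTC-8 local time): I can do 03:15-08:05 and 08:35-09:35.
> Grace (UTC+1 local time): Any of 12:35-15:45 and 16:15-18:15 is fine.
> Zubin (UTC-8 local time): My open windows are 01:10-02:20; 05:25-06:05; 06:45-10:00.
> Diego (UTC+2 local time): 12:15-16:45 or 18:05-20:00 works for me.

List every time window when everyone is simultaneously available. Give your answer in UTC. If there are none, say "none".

Farrukh in UTC: 10:10-10:55, 13:10-13:20, 13:25-18:00 (add 6h to convert from UTC-6).
Vanya in UTC: 11:15-16:05, 16:35-17:35 (add 8h to convert from UTC-8).
Grace in UTC: 11:35-14:45, 15:15-17:15 (subtract 1h to convert from UTC+1).
Zubin in UTC: 09:10-10:20, 13:25-14:05, 14:45-18:00 (add 8h to convert from UTC-8).
Diego in UTC: 10:15-14:45, 16:05-18:00 (subtract 2h to convert from UTC+2).
Farrukh ∩ Vanya: 13:10-13:20, 13:25-16:05, 16:35-17:35.
Farrukh ∩ Vanya ∩ Grace: 13:10-13:20, 13:25-14:45, 15:15-16:05, 16:35-17:15.
Farrukh ∩ Vanya ∩ Grace ∩ Zubin: 13:25-14:05, 15:15-16:05, 16:35-17:15.
Farrukh ∩ Vanya ∩ Grace ∩ Zubin ∩ Diego: 13:25-14:05, 16:35-17:15.
So the common availability across everyone is 13:25-14:05, 16:35-17:15.

13:25-14:05, 16:35-17:15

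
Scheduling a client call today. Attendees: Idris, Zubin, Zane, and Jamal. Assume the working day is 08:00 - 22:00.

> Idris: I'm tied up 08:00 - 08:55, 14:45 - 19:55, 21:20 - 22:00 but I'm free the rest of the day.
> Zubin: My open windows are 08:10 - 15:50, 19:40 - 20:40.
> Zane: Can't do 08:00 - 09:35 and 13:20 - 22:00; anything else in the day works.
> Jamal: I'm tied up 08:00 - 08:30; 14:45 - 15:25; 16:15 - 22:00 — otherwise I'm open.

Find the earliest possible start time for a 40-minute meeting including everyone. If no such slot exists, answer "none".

09:35

Idris free: 08:55-14:45, 19:55-21:20 (invert busy blocks within the working day).
Zubin free: 08:10-15:50, 19:40-20:40.
Zane free: 09:35-13:20 (invert busy blocks within the working day).
Jamal free: 08:30-14:45, 15:25-16:15 (invert busy blocks within the working day).
Idris ∩ Zubin: 08:55-14:45, 19:55-20:40.
Idris ∩ Zubin ∩ Zane: 09:35-13:20.
Idris ∩ Zubin ∩ Zane ∩ Jamal: 09:35-13:20.
The first common window of at least 40 minutes is 09:35-13:20, so the earliest start is 09:35.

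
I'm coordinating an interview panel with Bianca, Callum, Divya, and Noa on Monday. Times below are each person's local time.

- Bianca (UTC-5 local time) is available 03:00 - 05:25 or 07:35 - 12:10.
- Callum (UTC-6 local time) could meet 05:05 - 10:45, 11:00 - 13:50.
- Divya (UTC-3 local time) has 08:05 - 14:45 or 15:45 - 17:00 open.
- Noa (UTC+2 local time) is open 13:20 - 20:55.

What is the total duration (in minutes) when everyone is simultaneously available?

Bianca in UTC: 08:00-10:25, 12:35-17:10 (add 5h to convert from UTC-5).
Callum in UTC: 11:05-16:45, 17:00-19:50 (add 6h to convert from UTC-6).
Divya in UTC: 11:05-17:45, 18:45-20:00 (add 3h to convert from UTC-3).
Noa in UTC: 11:20-18:55 (subtract 2h to convert from UTC+2).
Bianca ∩ Callum: 12:35-16:45, 17:00-17:10.
Bianca ∩ Callum ∩ Divya: 12:35-16:45, 17:00-17:10.
Bianca ∩ Callum ∩ Divya ∩ Noa: 12:35-16:45, 17:00-17:10.
Summing the common windows: 250 + 10 = 260 minutes.

260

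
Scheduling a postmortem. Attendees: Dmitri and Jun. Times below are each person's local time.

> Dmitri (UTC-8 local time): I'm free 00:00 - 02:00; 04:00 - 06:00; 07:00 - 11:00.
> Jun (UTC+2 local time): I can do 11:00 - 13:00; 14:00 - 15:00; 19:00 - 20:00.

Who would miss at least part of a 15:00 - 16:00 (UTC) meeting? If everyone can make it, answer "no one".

Jun

Dmitri in UTC: 08:00-10:00, 12:00-14:00, 15:00-19:00 (add 8h to convert from UTC-8).
Jun in UTC: 09:00-11:00, 12:00-13:00, 17:00-18:00 (subtract 2h to convert from UTC+2).
Dmitri: free for 15:00-16:00. Jun: not fully free for 15:00-16:00.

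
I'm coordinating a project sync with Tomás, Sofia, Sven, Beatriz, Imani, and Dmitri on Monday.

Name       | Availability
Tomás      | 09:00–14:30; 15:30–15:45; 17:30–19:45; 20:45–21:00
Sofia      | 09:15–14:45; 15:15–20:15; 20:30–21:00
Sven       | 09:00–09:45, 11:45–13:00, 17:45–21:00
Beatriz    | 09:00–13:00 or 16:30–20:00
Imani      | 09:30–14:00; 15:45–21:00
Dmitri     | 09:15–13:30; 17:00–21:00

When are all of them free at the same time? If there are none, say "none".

09:30-09:45, 11:45-13:00, 17:45-19:45

Tomás ∩ Sofia: 09:15-14:30, 15:30-15:45, 17:30-19:45, 20:45-21:00.
Tomás ∩ Sofia ∩ Sven: 09:15-09:45, 11:45-13:00, 17:45-19:45, 20:45-21:00.
Tomás ∩ Sofia ∩ Sven ∩ Beatriz: 09:15-09:45, 11:45-13:00, 17:45-19:45.
Tomás ∩ Sofia ∩ Sven ∩ Beatriz ∩ Imani: 09:30-09:45, 11:45-13:00, 17:45-19:45.
Tomás ∩ Sofia ∩ Sven ∩ Beatriz ∩ Imani ∩ Dmitri: 09:30-09:45, 11:45-13:00, 17:45-19:45.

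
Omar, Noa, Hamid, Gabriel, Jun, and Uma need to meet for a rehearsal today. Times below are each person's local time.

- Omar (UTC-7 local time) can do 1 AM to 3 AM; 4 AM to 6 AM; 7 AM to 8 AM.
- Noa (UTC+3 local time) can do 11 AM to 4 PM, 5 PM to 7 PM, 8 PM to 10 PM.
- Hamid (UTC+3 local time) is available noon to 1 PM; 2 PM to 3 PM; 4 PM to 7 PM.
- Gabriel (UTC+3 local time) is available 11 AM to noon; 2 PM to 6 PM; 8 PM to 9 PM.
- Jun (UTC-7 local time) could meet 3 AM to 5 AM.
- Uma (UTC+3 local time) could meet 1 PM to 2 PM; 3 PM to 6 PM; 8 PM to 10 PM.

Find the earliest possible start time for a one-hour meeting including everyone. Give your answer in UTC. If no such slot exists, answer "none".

none

Omar in UTC: 08:00-10:00, 11:00-13:00, 14:00-15:00 (add 7h to convert from UTC-7).
Noa in UTC: 08:00-13:00, 14:00-16:00, 17:00-19:00 (subtract 3h to convert from UTC+3).
Hamid in UTC: 09:00-10:00, 11:00-12:00, 13:00-16:00 (subtract 3h to convert from UTC+3).
Gabriel in UTC: 08:00-09:00, 11:00-15:00, 17:00-18:00 (subtract 3h to convert from UTC+3).
Jun in UTC: 10:00-12:00 (add 7h to convert from UTC-7).
Uma in UTC: 10:00-11:00, 12:00-15:00, 17:00-19:00 (subtract 3h to convert from UTC+3).
Omar ∩ Noa: 08:00-10:00, 11:00-13:00, 14:00-15:00.
Omar ∩ Noa ∩ Hamid: 09:00-10:00, 11:00-12:00, 14:00-15:00.
Omar ∩ Noa ∩ Hamid ∩ Gabriel: 11:00-12:00, 14:00-15:00.
Omar ∩ Noa ∩ Hamid ∩ Gabriel ∩ Jun: 11:00-12:00.
Omar ∩ Noa ∩ Hamid ∩ Gabriel ∩ Jun ∩ Uma: ∅.
There is no time when everyone is free.
No common window is at least 60 minutes long.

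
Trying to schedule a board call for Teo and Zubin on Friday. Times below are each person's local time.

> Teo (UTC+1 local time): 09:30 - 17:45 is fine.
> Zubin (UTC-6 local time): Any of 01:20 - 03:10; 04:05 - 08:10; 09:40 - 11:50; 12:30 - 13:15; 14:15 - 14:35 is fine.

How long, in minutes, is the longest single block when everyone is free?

245

Teo in UTC: 08:30-16:45 (subtract 1h to convert from UTC+1).
Zubin in UTC: 07:20-09:10, 10:05-14:10, 15:40-17:50, 18:30-19:15, 20:15-20:35 (add 6h to convert from UTC-6).
Teo ∩ Zubin: 08:30-09:10, 10:05-14:10, 15:40-16:45.
So the common availability across everyone is 08:30-09:10, 10:05-14:10, 15:40-16:45.
The longest is 10:05-14:10 at 245 minutes.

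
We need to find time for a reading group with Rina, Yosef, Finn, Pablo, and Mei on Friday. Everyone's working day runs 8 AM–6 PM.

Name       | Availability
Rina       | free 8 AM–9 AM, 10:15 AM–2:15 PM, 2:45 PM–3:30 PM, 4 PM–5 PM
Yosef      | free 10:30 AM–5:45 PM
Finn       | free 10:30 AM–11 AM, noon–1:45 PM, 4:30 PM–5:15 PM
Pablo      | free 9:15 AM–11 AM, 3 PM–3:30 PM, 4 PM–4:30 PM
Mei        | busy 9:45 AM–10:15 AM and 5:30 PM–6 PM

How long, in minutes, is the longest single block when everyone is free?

Rina free: 08:00-09:00, 10:15-14:15, 14:45-15:30, 16:00-17:00.
Yosef free: 10:30-17:45.
Finn free: 10:30-11:00, 12:00-13:45, 16:30-17:15.
Pablo free: 09:15-11:00, 15:00-15:30, 16:00-16:30.
Mei free: 08:00-09:45, 10:15-17:30 (invert busy blocks within the working day).
Rina ∩ Yosef: 10:30-14:15, 14:45-15:30, 16:00-17:00.
Rina ∩ Yosef ∩ Finn: 10:30-11:00, 12:00-13:45, 16:30-17:00.
Rina ∩ Yosef ∩ Finn ∩ Pablo: 10:30-11:00.
Rina ∩ Yosef ∩ Finn ∩ Pablo ∩ Mei: 10:30-11:00.
The longest is 10:30-11:00 at 30 minutes.

30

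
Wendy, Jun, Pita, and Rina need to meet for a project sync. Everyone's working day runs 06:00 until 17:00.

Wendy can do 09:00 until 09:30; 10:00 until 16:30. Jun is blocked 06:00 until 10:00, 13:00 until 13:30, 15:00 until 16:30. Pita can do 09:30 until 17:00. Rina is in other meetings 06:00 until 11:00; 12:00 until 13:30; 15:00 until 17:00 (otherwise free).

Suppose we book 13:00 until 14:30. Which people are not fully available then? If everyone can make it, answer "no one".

Wendy free: 09:00-09:30, 10:00-16:30.
Jun free: 10:00-13:00, 13:30-15:00, 16:30-17:00 (invert busy blocks within the working day).
Pita free: 09:30-17:00.
Rina free: 11:00-12:00, 13:30-15:00 (invert busy blocks within the working day).
Wendy: free for 13:00-14:30. Jun: not fully free for 13:00-14:30. Pita: free for 13:00-14:30. Rina: not fully free for 13:00-14:30.

Jun, Rina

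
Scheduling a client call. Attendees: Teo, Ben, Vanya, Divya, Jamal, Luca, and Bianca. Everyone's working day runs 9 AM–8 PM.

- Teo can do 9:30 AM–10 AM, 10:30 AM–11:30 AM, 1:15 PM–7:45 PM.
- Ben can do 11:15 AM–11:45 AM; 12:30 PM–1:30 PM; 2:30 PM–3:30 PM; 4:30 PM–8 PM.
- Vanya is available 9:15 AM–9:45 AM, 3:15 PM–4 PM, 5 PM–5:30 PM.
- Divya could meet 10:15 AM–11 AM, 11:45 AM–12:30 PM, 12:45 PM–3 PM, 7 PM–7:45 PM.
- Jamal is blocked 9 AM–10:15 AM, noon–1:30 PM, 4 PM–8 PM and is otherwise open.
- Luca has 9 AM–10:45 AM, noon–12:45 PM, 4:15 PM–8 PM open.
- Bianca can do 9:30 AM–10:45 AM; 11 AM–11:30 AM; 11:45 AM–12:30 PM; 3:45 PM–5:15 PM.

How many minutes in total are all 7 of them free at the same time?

Teo free: 09:30-10:00, 10:30-11:30, 13:15-19:45.
Ben free: 11:15-11:45, 12:30-13:30, 14:30-15:30, 16:30-20:00.
Vanya free: 09:15-09:45, 15:15-16:00, 17:00-17:30.
Divya free: 10:15-11:00, 11:45-12:30, 12:45-15:00, 19:00-19:45.
Jamal free: 10:15-12:00, 13:30-16:00 (invert busy blocks within the working day).
Luca free: 09:00-10:45, 12:00-12:45, 16:15-20:00.
Bianca free: 09:30-10:45, 11:00-11:30, 11:45-12:30, 15:45-17:15.
Teo ∩ Ben: 11:15-11:30, 13:15-13:30, 14:30-15:30, 16:30-19:45.
Teo ∩ Ben ∩ Vanya: 15:15-15:30, 17:00-17:30.
Teo ∩ Ben ∩ Vanya ∩ Divya: ∅.
Teo ∩ Ben ∩ Vanya ∩ Divya ∩ Jamal: ∅.
Teo ∩ Ben ∩ Vanya ∩ Divya ∩ Jamal ∩ Luca: ∅.
Teo ∩ Ben ∩ Vanya ∩ Divya ∩ Jamal ∩ Luca ∩ Bianca: ∅.
There is no time when everyone is free.
There is no common window, so the total is 0 minutes.

0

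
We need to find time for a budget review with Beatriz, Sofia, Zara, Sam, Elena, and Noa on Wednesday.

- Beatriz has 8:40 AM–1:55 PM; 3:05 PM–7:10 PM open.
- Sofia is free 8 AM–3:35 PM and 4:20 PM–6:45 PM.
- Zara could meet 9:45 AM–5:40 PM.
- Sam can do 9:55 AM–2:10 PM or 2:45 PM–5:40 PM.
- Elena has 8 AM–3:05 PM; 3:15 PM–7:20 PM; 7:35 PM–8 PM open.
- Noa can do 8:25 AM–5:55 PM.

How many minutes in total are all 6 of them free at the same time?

Beatriz ∩ Sofia: 08:40-13:55, 15:05-15:35, 16:20-18:45.
Beatriz ∩ Sofia ∩ Zara: 09:45-13:55, 15:05-15:35, 16:20-17:40.
Beatriz ∩ Sofia ∩ Zara ∩ Sam: 09:55-13:55, 15:05-15:35, 16:20-17:40.
Beatriz ∩ Sofia ∩ Zara ∩ Sam ∩ Elena: 09:55-13:55, 15:15-15:35, 16:20-17:40.
Beatriz ∩ Sofia ∩ Zara ∩ Sam ∩ Elena ∩ Noa: 09:55-13:55, 15:15-15:35, 16:20-17:40.
So the common availability across everyone is 09:55-13:55, 15:15-15:35, 16:20-17:40.
Summing the common windows: 240 + 20 + 80 = 340 minutes.

340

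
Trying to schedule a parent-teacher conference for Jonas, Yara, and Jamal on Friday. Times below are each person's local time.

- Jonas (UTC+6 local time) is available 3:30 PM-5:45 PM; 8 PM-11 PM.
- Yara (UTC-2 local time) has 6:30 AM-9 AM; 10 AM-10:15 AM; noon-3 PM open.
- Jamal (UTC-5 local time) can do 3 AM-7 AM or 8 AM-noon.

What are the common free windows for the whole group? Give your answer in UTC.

Jonas in UTC: 09:30-11:45, 14:00-17:00 (subtract 6h to convert from UTC+6).
Yara in UTC: 08:30-11:00, 12:00-12:15, 14:00-17:00 (add 2h to convert from UTC-2).
Jamal in UTC: 08:00-12:00, 13:00-17:00 (add 5h to convert from UTC-5).
Jonas ∩ Yara: 09:30-11:00, 14:00-17:00.
Jonas ∩ Yara ∩ Jamal: 09:30-11:00, 14:00-17:00.
So the common availability across everyone is 09:30-11:00, 14:00-17:00.

09:30-11:00, 14:00-17:00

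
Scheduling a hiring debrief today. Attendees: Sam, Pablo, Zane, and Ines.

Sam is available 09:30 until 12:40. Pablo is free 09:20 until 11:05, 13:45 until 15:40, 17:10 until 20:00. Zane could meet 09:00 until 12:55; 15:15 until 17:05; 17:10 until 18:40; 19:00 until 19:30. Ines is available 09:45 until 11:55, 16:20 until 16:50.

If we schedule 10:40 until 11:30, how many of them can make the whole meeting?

Sam, Zane, and Ines can make the full 10:40-11:30 slot — that's 3.

3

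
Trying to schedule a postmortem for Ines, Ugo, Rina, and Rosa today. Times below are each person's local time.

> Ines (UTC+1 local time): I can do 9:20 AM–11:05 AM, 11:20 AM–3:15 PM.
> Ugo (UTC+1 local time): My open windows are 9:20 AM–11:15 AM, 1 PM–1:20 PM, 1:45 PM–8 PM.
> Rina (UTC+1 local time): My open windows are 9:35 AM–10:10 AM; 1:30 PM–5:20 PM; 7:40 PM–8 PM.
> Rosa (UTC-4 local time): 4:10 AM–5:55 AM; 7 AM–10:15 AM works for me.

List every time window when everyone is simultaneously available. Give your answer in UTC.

08:35-09:10, 12:45-14:15

Ines in UTC: 08:20-10:05, 10:20-14:15 (subtract 1h to convert from UTC+1).
Ugo in UTC: 08:20-10:15, 12:00-12:20, 12:45-19:00 (subtract 1h to convert from UTC+1).
Rina in UTC: 08:35-09:10, 12:30-16:20, 18:40-19:00 (subtract 1h to convert from UTC+1).
Rosa in UTC: 08:10-09:55, 11:00-14:15 (add 4h to convert from UTC-4).
Ines ∩ Ugo: 08:20-10:05, 12:00-12:20, 12:45-14:15.
Ines ∩ Ugo ∩ Rina: 08:35-09:10, 12:45-14:15.
Ines ∩ Ugo ∩ Rina ∩ Rosa: 08:35-09:10, 12:45-14:15.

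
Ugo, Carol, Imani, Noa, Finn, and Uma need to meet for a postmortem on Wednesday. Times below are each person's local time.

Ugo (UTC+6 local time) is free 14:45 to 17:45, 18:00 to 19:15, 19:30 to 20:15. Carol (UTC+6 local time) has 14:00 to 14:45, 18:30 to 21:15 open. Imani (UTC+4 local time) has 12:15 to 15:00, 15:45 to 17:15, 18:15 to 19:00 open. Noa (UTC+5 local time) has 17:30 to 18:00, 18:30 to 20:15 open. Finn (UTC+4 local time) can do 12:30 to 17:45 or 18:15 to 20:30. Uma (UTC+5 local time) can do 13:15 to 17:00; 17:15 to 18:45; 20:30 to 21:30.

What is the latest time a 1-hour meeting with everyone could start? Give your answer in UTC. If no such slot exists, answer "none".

Ugo in UTC: 08:45-11:45, 12:00-13:15, 13:30-14:15 (subtract 6h to convert from UTC+6).
Carol in UTC: 08:00-08:45, 12:30-15:15 (subtract 6h to convert from UTC+6).
Imani in UTC: 08:15-11:00, 11:45-13:15, 14:15-15:00 (subtract 4h to convert from UTC+4).
Noa in UTC: 12:30-13:00, 13:30-15:15 (subtract 5h to convert from UTC+5).
Finn in UTC: 08:30-13:45, 14:15-16:30 (subtract 4h to convert from UTC+4).
Uma in UTC: 08:15-12:00, 12:15-13:45, 15:30-16:30 (subtract 5h to convert from UTC+5).
Ugo ∩ Carol: 12:30-13:15, 13:30-14:15.
Ugo ∩ Carol ∩ Imani: 12:30-13:15.
Ugo ∩ Carol ∩ Imani ∩ Noa: 12:30-13:00.
Ugo ∩ Carol ∩ Imani ∩ Noa ∩ Finn: 12:30-13:00.
Ugo ∩ Carol ∩ Imani ∩ Noa ∩ Finn ∩ Uma: 12:30-13:00.
No common window is at least 60 minutes long.

none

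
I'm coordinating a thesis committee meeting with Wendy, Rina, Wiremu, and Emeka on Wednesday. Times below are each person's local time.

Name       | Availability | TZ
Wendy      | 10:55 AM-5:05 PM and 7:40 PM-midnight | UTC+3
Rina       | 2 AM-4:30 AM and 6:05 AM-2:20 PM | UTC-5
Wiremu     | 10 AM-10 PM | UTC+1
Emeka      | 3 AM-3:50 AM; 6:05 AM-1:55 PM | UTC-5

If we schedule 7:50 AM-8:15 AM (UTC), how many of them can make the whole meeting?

Wendy in UTC: 07:55-14:05, 16:40-21:00 (subtract 3h to convert from UTC+3).
Rina in UTC: 07:00-09:30, 11:05-19:20 (add 5h to convert from UTC-5).
Wiremu in UTC: 09:00-21:00 (subtract 1h to convert from UTC+1).
Emeka in UTC: 08:00-08:50, 11:05-18:55 (add 5h to convert from UTC-5).
Rina can make the full 07:50-08:15 slot — that's 1.

1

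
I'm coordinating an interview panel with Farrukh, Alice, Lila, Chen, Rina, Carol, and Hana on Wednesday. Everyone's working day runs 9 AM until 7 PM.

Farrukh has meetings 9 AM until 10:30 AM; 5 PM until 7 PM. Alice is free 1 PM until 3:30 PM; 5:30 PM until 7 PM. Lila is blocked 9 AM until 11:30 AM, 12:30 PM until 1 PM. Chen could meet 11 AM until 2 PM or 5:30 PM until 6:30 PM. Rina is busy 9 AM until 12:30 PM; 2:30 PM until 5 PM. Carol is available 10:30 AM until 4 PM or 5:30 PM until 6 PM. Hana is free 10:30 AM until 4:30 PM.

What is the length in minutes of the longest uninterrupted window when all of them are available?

Farrukh free: 10:30-17:00 (invert busy blocks within the working day).
Alice free: 13:00-15:30, 17:30-19:00.
Lila free: 11:30-12:30, 13:00-19:00 (invert busy blocks within the working day).
Chen free: 11:00-14:00, 17:30-18:30.
Rina free: 12:30-14:30, 17:00-19:00 (invert busy blocks within the working day).
Carol free: 10:30-16:00, 17:30-18:00.
Hana free: 10:30-16:30.
Farrukh ∩ Alice: 13:00-15:30.
Farrukh ∩ Alice ∩ Lila: 13:00-15:30.
Farrukh ∩ Alice ∩ Lila ∩ Chen: 13:00-14:00.
Farrukh ∩ Alice ∩ Lila ∩ Chen ∩ Rina: 13:00-14:00.
Farrukh ∩ Alice ∩ Lila ∩ Chen ∩ Rina ∩ Carol: 13:00-14:00.
Farrukh ∩ Alice ∩ Lila ∩ Chen ∩ Rina ∩ Carol ∩ Hana: 13:00-14:00.
The longest is 13:00-14:00 at 60 minutes.

60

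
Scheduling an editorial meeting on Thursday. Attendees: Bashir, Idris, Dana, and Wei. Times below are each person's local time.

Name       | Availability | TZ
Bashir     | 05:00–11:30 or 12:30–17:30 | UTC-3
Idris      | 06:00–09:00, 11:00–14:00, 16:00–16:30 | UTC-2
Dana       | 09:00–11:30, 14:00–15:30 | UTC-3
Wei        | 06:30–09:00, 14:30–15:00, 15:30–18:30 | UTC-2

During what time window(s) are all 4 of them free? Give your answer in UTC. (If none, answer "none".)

Bashir in UTC: 08:00-14:30, 15:30-20:30 (add 3h to convert from UTC-3).
Idris in UTC: 08:00-11:00, 13:00-16:00, 18:00-18:30 (add 2h to convert from UTC-2).
Dana in UTC: 12:00-14:30, 17:00-18:30 (add 3h to convert from UTC-3).
Wei in UTC: 08:30-11:00, 16:30-17:00, 17:30-20:30 (add 2h to convert from UTC-2).
Bashir ∩ Idris: 08:00-11:00, 13:00-14:30, 15:30-16:00, 18:00-18:30.
Bashir ∩ Idris ∩ Dana: 13:00-14:30, 18:00-18:30.
Bashir ∩ Idris ∩ Dana ∩ Wei: 18:00-18:30.
Those are the intersection windows.

18:00-18:30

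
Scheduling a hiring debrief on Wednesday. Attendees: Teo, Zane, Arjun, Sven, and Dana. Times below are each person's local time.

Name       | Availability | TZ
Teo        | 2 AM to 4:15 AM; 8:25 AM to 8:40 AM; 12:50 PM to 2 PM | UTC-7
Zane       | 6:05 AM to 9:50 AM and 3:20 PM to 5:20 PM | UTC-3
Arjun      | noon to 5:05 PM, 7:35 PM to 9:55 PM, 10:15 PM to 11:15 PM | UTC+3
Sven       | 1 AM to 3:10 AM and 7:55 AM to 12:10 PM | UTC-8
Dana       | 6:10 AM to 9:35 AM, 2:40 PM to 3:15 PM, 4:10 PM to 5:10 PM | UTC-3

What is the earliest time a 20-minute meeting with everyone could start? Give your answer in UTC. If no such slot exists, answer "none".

Teo in UTC: 09:00-11:15, 15:25-15:40, 19:50-21:00 (add 7h to convert from UTC-7).
Zane in UTC: 09:05-12:50, 18:20-20:20 (add 3h to convert from UTC-3).
Arjun in UTC: 09:00-14:05, 16:35-18:55, 19:15-20:15 (subtract 3h to convert from UTC+3).
Sven in UTC: 09:00-11:10, 15:55-20:10 (add 8h to convert from UTC-8).
Dana in UTC: 09:10-12:35, 17:40-18:15, 19:10-20:10 (add 3h to convert from UTC-3).
Teo ∩ Zane: 09:05-11:15, 19:50-20:20.
Teo ∩ Zane ∩ Arjun: 09:05-11:15, 19:50-20:15.
Teo ∩ Zane ∩ Arjun ∩ Sven: 09:05-11:10, 19:50-20:10.
Teo ∩ Zane ∩ Arjun ∩ Sven ∩ Dana: 09:10-11:10, 19:50-20:10.
The first common window of at least 20 minutes is 09:10-11:10, so the earliest start is 09:10.

09:10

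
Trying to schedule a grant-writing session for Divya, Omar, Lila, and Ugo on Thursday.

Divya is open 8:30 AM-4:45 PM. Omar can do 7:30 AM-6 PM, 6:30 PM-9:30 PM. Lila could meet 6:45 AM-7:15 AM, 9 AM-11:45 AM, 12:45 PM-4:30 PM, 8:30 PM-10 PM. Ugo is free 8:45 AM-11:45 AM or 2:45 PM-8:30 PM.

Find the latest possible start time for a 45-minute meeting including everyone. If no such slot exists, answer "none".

15:45

Divya ∩ Omar: 08:30-16:45.
Divya ∩ Omar ∩ Lila: 09:00-11:45, 12:45-16:30.
Divya ∩ Omar ∩ Lila ∩ Ugo: 09:00-11:45, 14:45-16:30.
The last common window of at least 45 minutes is 14:45-16:30; a 45-minute meeting can start as late as 15:45 and still end by 16:30.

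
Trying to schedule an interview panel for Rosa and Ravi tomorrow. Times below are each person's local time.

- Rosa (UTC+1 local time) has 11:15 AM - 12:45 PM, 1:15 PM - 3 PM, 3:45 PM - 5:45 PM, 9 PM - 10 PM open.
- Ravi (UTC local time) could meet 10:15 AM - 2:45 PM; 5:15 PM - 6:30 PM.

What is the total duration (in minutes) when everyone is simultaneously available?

195

Rosa in UTC: 10:15-11:45, 12:15-14:00, 14:45-16:45, 20:00-21:00 (subtract 1h to convert from UTC+1).
Ravi in UTC: 10:15-14:45, 17:15-18:30.
Rosa ∩ Ravi: 10:15-11:45, 12:15-14:00.
Summing the common windows: 90 + 105 = 195 minutes.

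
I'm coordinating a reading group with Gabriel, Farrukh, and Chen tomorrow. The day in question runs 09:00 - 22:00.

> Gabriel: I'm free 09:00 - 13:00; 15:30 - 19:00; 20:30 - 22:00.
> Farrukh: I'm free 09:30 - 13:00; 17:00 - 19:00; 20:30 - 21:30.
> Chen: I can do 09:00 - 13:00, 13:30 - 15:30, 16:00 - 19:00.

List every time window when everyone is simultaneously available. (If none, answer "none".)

Gabriel ∩ Farrukh: 09:30-13:00, 17:00-19:00, 20:30-21:30.
Gabriel ∩ Farrukh ∩ Chen: 09:30-13:00, 17:00-19:00.
So the common availability across everyone is 09:30-13:00, 17:00-19:00.

09:30-13:00, 17:00-19:00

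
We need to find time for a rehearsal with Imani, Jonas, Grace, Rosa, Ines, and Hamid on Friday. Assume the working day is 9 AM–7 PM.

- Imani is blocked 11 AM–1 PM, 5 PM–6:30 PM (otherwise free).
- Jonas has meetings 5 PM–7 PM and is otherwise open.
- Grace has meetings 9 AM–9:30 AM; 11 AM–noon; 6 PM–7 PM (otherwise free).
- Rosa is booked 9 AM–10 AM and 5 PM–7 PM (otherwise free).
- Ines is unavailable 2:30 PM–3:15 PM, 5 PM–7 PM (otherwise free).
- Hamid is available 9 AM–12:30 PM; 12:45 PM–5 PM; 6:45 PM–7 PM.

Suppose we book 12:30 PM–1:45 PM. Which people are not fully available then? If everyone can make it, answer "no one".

Hamid, Imani

Imani free: 09:00-11:00, 13:00-17:00, 18:30-19:00 (invert busy blocks within the working day).
Jonas free: 09:00-17:00 (invert busy blocks within the working day).
Grace free: 09:30-11:00, 12:00-18:00 (invert busy blocks within the working day).
Rosa free: 10:00-17:00 (invert busy blocks within the working day).
Ines free: 09:00-14:30, 15:15-17:00 (invert busy blocks within the working day).
Hamid free: 09:00-12:30, 12:45-17:00, 18:45-19:00.
Imani: not fully free for 12:30-13:45. Jonas: free for 12:30-13:45. Grace: free for 12:30-13:45. Rosa: free for 12:30-13:45. Ines: free for 12:30-13:45. Hamid: not fully free for 12:30-13:45.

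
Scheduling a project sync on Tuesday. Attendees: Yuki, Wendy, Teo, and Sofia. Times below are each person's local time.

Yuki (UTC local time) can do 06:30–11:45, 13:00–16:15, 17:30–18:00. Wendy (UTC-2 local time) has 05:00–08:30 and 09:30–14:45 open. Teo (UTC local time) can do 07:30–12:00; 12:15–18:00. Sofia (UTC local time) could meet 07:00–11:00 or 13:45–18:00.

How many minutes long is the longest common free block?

180

Yuki in UTC: 06:30-11:45, 13:00-16:15, 17:30-18:00.
Wendy in UTC: 07:00-10:30, 11:30-16:45 (add 2h to convert from UTC-2).
Teo in UTC: 07:30-12:00, 12:15-18:00.
Sofia in UTC: 07:00-11:00, 13:45-18:00.
Yuki ∩ Wendy: 07:00-10:30, 11:30-11:45, 13:00-16:15.
Yuki ∩ Wendy ∩ Teo: 07:30-10:30, 11:30-11:45, 13:00-16:15.
Yuki ∩ Wendy ∩ Teo ∩ Sofia: 07:30-10:30, 13:45-16:15.
The longest is 07:30-10:30 at 180 minutes.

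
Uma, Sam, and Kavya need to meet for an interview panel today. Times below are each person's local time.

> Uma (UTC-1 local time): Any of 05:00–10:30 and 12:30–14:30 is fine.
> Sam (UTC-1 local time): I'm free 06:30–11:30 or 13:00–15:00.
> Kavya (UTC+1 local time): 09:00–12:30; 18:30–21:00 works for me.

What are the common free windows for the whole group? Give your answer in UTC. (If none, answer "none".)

08:00-11:30

Uma in UTC: 06:00-11:30, 13:30-15:30 (add 1h to convert from UTC-1).
Sam in UTC: 07:30-12:30, 14:00-16:00 (add 1h to convert from UTC-1).
Kavya in UTC: 08:00-11:30, 17:30-20:00 (subtract 1h to convert from UTC+1).
Uma ∩ Sam: 07:30-11:30, 14:00-15:30.
Uma ∩ Sam ∩ Kavya: 08:00-11:30.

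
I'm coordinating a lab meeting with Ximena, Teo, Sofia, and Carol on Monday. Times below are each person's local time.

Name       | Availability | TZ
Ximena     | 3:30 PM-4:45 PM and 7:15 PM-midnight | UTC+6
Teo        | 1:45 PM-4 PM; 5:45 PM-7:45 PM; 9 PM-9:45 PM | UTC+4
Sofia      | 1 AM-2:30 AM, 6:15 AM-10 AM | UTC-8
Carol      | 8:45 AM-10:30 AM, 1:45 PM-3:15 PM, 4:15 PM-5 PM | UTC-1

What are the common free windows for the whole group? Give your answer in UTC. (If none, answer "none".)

09:45-10:30, 14:45-15:45, 17:15-17:45

Ximena in UTC: 09:30-10:45, 13:15-18:00 (subtract 6h to convert from UTC+6).
Teo in UTC: 09:45-12:00, 13:45-15:45, 17:00-17:45 (subtract 4h to convert from UTC+4).
Sofia in UTC: 09:00-10:30, 14:15-18:00 (add 8h to convert from UTC-8).
Carol in UTC: 09:45-11:30, 14:45-16:15, 17:15-18:00 (add 1h to convert from UTC-1).
Ximena ∩ Teo: 09:45-10:45, 13:45-15:45, 17:00-17:45.
Ximena ∩ Teo ∩ Sofia: 09:45-10:30, 14:15-15:45, 17:00-17:45.
Ximena ∩ Teo ∩ Sofia ∩ Carol: 09:45-10:30, 14:45-15:45, 17:15-17:45.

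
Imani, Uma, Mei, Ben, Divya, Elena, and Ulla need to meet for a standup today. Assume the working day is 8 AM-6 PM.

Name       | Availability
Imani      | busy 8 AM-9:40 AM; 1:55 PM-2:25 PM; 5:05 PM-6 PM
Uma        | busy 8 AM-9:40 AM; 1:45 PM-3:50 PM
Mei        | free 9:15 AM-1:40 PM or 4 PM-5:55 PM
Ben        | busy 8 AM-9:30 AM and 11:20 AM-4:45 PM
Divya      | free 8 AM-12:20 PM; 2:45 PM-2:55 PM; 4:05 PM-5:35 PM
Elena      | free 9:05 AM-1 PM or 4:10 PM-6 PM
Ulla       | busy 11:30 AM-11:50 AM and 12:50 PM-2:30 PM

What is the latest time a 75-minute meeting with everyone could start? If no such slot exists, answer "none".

Imani free: 09:40-13:55, 14:25-17:05 (invert busy blocks within the working day).
Uma free: 09:40-13:45, 15:50-18:00 (invert busy blocks within the working day).
Mei free: 09:15-13:40, 16:00-17:55.
Ben free: 09:30-11:20, 16:45-18:00 (invert busy blocks within the working day).
Divya free: 08:00-12:20, 14:45-14:55, 16:05-17:35.
Elena free: 09:05-13:00, 16:10-18:00.
Ulla free: 08:00-11:30, 11:50-12:50, 14:30-18:00 (invert busy blocks within the working day).
Imani ∩ Uma: 09:40-13:45, 15:50-17:05.
Imani ∩ Uma ∩ Mei: 09:40-13:40, 16:00-17:05.
Imani ∩ Uma ∩ Mei ∩ Ben: 09:40-11:20, 16:45-17:05.
Imani ∩ Uma ∩ Mei ∩ Ben ∩ Divya: 09:40-11:20, 16:45-17:05.
Imani ∩ Uma ∩ Mei ∩ Ben ∩ Divya ∩ Elena: 09:40-11:20, 16:45-17:05.
Imani ∩ Uma ∩ Mei ∩ Ben ∩ Divya ∩ Elena ∩ Ulla: 09:40-11:20, 16:45-17:05.
So the common availability across everyone is 09:40-11:20, 16:45-17:05.
The last common window of at least 75 minutes is 09:40-11:20; a 75-minute meeting can start as late as 10:05 and still end by 11:20.

10:05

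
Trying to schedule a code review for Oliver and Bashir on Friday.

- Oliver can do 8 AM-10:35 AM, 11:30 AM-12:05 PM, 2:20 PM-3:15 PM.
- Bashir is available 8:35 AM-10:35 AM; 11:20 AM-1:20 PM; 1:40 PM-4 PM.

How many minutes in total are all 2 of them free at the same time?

Oliver ∩ Bashir: 08:35-10:35, 11:30-12:05, 14:20-15:15.
Those are the intersection windows.
Summing the common windows: 120 + 35 + 55 = 210 minutes.

210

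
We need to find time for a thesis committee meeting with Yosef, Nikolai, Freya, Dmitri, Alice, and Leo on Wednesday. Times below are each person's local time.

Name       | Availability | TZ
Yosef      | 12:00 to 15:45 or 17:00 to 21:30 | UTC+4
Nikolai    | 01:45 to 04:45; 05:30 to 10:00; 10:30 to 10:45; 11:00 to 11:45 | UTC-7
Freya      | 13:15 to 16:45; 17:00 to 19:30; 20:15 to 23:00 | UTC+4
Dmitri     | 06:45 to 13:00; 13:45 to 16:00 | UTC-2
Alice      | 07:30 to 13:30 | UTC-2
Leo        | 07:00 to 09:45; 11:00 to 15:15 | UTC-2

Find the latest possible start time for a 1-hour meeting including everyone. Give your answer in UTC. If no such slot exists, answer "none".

14:00

Yosef in UTC: 08:00-11:45, 13:00-17:30 (subtract 4h to convert from UTC+4).
Nikolai in UTC: 08:45-11:45, 12:30-17:00, 17:30-17:45, 18:00-18:45 (add 7h to convert from UTC-7).
Freya in UTC: 09:15-12:45, 13:00-15:30, 16:15-19:00 (subtract 4h to convert from UTC+4).
Dmitri in UTC: 08:45-15:00, 15:45-18:00 (add 2h to convert from UTC-2).
Alice in UTC: 09:30-15:30 (add 2h to convert from UTC-2).
Leo in UTC: 09:00-11:45, 13:00-17:15 (add 2h to convert from UTC-2).
Yosef ∩ Nikolai: 08:45-11:45, 13:00-17:00.
Yosef ∩ Nikolai ∩ Freya: 09:15-11:45, 13:00-15:30, 16:15-17:00.
Yosef ∩ Nikolai ∩ Freya ∩ Dmitri: 09:15-11:45, 13:00-15:00, 16:15-17:00.
Yosef ∩ Nikolai ∩ Freya ∩ Dmitri ∩ Alice: 09:30-11:45, 13:00-15:00.
Yosef ∩ Nikolai ∩ Freya ∩ Dmitri ∩ Alice ∩ Leo: 09:30-11:45, 13:00-15:00.
Those are the intersection windows.
The last common window of at least 60 minutes is 13:00-15:00; a 60-minute meeting can start as late as 14:00 and still end by 15:00.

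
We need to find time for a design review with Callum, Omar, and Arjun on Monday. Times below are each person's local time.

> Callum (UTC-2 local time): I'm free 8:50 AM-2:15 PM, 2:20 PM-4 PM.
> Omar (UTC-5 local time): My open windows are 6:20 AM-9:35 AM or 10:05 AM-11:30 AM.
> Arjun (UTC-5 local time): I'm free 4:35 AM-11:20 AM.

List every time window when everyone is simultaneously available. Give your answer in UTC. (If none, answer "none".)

11:20-14:35, 15:05-16:15

Callum in UTC: 10:50-16:15, 16:20-18:00 (add 2h to convert from UTC-2).
Omar in UTC: 11:20-14:35, 15:05-16:30 (add 5h to convert from UTC-5).
Arjun in UTC: 09:35-16:20 (add 5h to convert from UTC-5).
Callum ∩ Omar: 11:20-14:35, 15:05-16:15, 16:20-16:30.
Callum ∩ Omar ∩ Arjun: 11:20-14:35, 15:05-16:15.
Those are the intersection windows.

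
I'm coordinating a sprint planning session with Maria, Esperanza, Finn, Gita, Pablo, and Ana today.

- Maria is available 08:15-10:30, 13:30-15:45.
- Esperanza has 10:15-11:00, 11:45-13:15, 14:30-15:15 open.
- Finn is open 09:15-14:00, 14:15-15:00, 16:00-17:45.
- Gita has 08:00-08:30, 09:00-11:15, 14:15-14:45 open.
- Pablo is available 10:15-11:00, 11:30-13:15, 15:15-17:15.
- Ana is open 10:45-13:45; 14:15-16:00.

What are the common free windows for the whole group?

Maria ∩ Esperanza: 10:15-10:30, 14:30-15:15.
Maria ∩ Esperanza ∩ Finn: 10:15-10:30, 14:30-15:00.
Maria ∩ Esperanza ∩ Finn ∩ Gita: 10:15-10:30, 14:30-14:45.
Maria ∩ Esperanza ∩ Finn ∩ Gita ∩ Pablo: 10:15-10:30.
Maria ∩ Esperanza ∩ Finn ∩ Gita ∩ Pablo ∩ Ana: ∅.
There is no time when everyone is free.

none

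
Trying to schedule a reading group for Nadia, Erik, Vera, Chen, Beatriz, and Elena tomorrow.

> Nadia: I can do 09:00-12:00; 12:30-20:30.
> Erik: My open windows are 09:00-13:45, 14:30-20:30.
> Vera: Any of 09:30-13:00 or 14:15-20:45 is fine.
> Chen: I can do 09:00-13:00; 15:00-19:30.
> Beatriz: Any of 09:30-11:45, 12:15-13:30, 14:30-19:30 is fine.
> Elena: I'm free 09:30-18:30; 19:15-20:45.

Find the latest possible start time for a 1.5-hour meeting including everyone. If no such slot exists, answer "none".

Nadia ∩ Erik: 09:00-12:00, 12:30-13:45, 14:30-20:30.
Nadia ∩ Erik ∩ Vera: 09:30-12:00, 12:30-13:00, 14:30-20:30.
Nadia ∩ Erik ∩ Vera ∩ Chen: 09:30-12:00, 12:30-13:00, 15:00-19:30.
Nadia ∩ Erik ∩ Vera ∩ Chen ∩ Beatriz: 09:30-11:45, 12:30-13:00, 15:00-19:30.
Nadia ∩ Erik ∩ Vera ∩ Chen ∩ Beatriz ∩ Elena: 09:30-11:45, 12:30-13:00, 15:00-18:30, 19:15-19:30.
The last common window of at least 90 minutes is 15:00-18:30; a 90-minute meeting can start as late as 17:00 and still end by 18:30.

17:00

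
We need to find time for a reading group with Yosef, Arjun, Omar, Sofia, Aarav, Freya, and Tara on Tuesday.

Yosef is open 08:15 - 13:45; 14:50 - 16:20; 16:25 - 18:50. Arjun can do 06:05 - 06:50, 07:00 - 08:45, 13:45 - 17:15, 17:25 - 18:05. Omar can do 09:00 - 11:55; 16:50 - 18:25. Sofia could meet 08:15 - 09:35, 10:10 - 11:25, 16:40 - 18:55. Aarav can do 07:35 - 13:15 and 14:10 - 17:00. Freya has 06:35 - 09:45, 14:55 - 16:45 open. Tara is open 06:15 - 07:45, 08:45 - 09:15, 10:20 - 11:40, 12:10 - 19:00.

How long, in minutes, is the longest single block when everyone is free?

0

Yosef ∩ Arjun: 08:15-08:45, 14:50-16:20, 16:25-17:15, 17:25-18:05.
Yosef ∩ Arjun ∩ Omar: 16:50-17:15, 17:25-18:05.
Yosef ∩ Arjun ∩ Omar ∩ Sofia: 16:50-17:15, 17:25-18:05.
Yosef ∩ Arjun ∩ Omar ∩ Sofia ∩ Aarav: 16:50-17:00.
Yosef ∩ Arjun ∩ Omar ∩ Sofia ∩ Aarav ∩ Freya: ∅.
Yosef ∩ Arjun ∩ Omar ∩ Sofia ∩ Aarav ∩ Freya ∩ Tara: ∅.
There is no time when everyone is free.
No common window exists, so the longest block is 0 minutes.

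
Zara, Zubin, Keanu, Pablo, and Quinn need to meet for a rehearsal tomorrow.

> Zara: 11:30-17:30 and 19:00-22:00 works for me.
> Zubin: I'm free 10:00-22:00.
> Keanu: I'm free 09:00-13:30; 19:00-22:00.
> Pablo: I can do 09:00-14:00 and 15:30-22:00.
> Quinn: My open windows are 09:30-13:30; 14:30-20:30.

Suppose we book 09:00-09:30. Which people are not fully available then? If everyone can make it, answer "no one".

Quinn, Zara, Zubin

Zara: not fully free for 09:00-09:30. Zubin: not fully free for 09:00-09:30. Keanu: free for 09:00-09:30. Pablo: free for 09:00-09:30. Quinn: not fully free for 09:00-09:30.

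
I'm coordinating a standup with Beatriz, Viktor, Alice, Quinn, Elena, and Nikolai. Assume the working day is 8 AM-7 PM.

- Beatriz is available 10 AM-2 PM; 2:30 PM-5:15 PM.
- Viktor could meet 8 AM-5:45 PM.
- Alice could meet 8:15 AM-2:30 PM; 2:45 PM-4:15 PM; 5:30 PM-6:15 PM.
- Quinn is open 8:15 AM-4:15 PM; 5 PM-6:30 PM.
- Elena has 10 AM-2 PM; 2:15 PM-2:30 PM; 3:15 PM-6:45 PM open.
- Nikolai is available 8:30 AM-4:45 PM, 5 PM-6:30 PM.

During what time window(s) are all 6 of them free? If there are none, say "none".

10:00-14:00, 15:15-16:15

Beatriz ∩ Viktor: 10:00-14:00, 14:30-17:15.
Beatriz ∩ Viktor ∩ Alice: 10:00-14:00, 14:45-16:15.
Beatriz ∩ Viktor ∩ Alice ∩ Quinn: 10:00-14:00, 14:45-16:15.
Beatriz ∩ Viktor ∩ Alice ∩ Quinn ∩ Elena: 10:00-14:00, 15:15-16:15.
Beatriz ∩ Viktor ∩ Alice ∩ Quinn ∩ Elena ∩ Nikolai: 10:00-14:00, 15:15-16:15.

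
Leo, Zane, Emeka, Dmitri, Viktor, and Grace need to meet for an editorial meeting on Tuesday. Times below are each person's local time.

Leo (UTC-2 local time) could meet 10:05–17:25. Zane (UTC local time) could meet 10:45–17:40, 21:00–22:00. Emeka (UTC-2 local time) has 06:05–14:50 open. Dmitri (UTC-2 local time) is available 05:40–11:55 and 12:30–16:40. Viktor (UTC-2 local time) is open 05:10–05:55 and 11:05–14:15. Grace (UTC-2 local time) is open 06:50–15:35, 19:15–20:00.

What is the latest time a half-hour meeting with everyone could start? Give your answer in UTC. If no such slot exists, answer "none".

Leo in UTC: 12:05-19:25 (add 2h to convert from UTC-2).
Zane in UTC: 10:45-17:40, 21:00-22:00.
Emeka in UTC: 08:05-16:50 (add 2h to convert from UTC-2).
Dmitri in UTC: 07:40-13:55, 14:30-18:40 (add 2h to convert from UTC-2).
Viktor in UTC: 07:10-07:55, 13:05-16:15 (add 2h to convert from UTC-2).
Grace in UTC: 08:50-17:35, 21:15-22:00 (add 2h to convert from UTC-2).
Leo ∩ Zane: 12:05-17:40.
Leo ∩ Zane ∩ Emeka: 12:05-16:50.
Leo ∩ Zane ∩ Emeka ∩ Dmitri: 12:05-13:55, 14:30-16:50.
Leo ∩ Zane ∩ Emeka ∩ Dmitri ∩ Viktor: 13:05-13:55, 14:30-16:15.
Leo ∩ Zane ∩ Emeka ∩ Dmitri ∩ Viktor ∩ Grace: 13:05-13:55, 14:30-16:15.
Those are the intersection windows.
The last common window of at least 30 minutes is 14:30-16:15; a 30-minute meeting can start as late as 15:45 and still end by 16:15.

15:45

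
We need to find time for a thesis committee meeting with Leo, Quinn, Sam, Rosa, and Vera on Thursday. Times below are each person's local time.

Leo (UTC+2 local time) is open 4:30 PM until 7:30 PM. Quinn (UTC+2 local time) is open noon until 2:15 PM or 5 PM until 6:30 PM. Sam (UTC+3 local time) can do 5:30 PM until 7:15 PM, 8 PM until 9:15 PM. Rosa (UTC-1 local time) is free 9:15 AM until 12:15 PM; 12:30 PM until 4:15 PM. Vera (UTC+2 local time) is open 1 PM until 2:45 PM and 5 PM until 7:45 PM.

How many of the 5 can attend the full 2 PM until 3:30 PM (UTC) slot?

Leo in UTC: 14:30-17:30 (subtract 2h to convert from UTC+2).
Quinn in UTC: 10:00-12:15, 15:00-16:30 (subtract 2h to convert from UTC+2).
Sam in UTC: 14:30-16:15, 17:00-18:15 (subtract 3h to convert from UTC+3).
Rosa in UTC: 10:15-13:15, 13:30-17:15 (add 1h to convert from UTC-1).
Vera in UTC: 11:00-12:45, 15:00-17:45 (subtract 2h to convert from UTC+2).
Rosa can make the full 14:00-15:30 slot — that's 1.

1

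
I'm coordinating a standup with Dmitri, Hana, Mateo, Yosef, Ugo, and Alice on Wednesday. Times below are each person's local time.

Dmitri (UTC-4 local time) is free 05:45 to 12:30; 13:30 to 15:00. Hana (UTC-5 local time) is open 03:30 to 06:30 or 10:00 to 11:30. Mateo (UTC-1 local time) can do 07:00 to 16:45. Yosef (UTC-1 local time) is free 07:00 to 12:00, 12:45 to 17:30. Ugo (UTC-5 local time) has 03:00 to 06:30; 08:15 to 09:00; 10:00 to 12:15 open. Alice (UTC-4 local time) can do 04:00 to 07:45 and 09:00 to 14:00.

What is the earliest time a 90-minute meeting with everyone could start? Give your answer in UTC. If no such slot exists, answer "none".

09:45

Dmitri in UTC: 09:45-16:30, 17:30-19:00 (add 4h to convert from UTC-4).
Hana in UTC: 08:30-11:30, 15:00-16:30 (add 5h to convert from UTC-5).
Mateo in UTC: 08:00-17:45 (add 1h to convert from UTC-1).
Yosef in UTC: 08:00-13:00, 13:45-18:30 (add 1h to convert from UTC-1).
Ugo in UTC: 08:00-11:30, 13:15-14:00, 15:00-17:15 (add 5h to convert from UTC-5).
Alice in UTC: 08:00-11:45, 13:00-18:00 (add 4h to convert from UTC-4).
Dmitri ∩ Hana: 09:45-11:30, 15:00-16:30.
Dmitri ∩ Hana ∩ Mateo: 09:45-11:30, 15:00-16:30.
Dmitri ∩ Hana ∩ Mateo ∩ Yosef: 09:45-11:30, 15:00-16:30.
Dmitri ∩ Hana ∩ Mateo ∩ Yosef ∩ Ugo: 09:45-11:30, 15:00-16:30.
Dmitri ∩ Hana ∩ Mateo ∩ Yosef ∩ Ugo ∩ Alice: 09:45-11:30, 15:00-16:30.
So the common availability across everyone is 09:45-11:30, 15:00-16:30.
The first common window of at least 90 minutes is 09:45-11:30, so the earliest start is 09:45.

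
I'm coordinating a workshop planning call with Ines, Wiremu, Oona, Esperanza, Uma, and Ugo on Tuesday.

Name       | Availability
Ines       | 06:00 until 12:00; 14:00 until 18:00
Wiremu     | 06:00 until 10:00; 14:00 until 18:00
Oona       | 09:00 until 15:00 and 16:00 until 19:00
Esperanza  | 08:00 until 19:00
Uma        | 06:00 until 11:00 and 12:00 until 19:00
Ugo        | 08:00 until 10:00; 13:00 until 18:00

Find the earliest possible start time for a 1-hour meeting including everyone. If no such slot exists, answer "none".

Ines ∩ Wiremu: 06:00-10:00, 14:00-18:00.
Ines ∩ Wiremu ∩ Oona: 09:00-10:00, 14:00-15:00, 16:00-18:00.
Ines ∩ Wiremu ∩ Oona ∩ Esperanza: 09:00-10:00, 14:00-15:00, 16:00-18:00.
Ines ∩ Wiremu ∩ Oona ∩ Esperanza ∩ Uma: 09:00-10:00, 14:00-15:00, 16:00-18:00.
Ines ∩ Wiremu ∩ Oona ∩ Esperanza ∩ Uma ∩ Ugo: 09:00-10:00, 14:00-15:00, 16:00-18:00.
The first common window of at least 60 minutes is 09:00-10:00, so the earliest start is 09:00.

09:00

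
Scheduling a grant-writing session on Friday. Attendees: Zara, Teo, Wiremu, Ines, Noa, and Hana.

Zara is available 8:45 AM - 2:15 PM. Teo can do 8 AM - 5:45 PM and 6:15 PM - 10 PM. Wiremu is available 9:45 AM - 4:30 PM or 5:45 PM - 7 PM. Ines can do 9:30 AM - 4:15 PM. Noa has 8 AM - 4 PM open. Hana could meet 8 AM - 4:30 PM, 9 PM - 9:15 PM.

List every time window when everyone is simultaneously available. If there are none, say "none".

Zara ∩ Teo: 08:45-14:15.
Zara ∩ Teo ∩ Wiremu: 09:45-14:15.
Zara ∩ Teo ∩ Wiremu ∩ Ines: 09:45-14:15.
Zara ∩ Teo ∩ Wiremu ∩ Ines ∩ Noa: 09:45-14:15.
Zara ∩ Teo ∩ Wiremu ∩ Ines ∩ Noa ∩ Hana: 09:45-14:15.

09:45-14:15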